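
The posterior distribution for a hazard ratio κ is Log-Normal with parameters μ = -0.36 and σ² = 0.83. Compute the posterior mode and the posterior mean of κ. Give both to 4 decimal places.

Mode = exp(μ − σ²) = exp(-1.19) = 0.3042.
Mean = exp(μ + σ²/2) = exp(0.055) = 1.0565.

posterior mode = 0.3042, posterior mean = 1.0565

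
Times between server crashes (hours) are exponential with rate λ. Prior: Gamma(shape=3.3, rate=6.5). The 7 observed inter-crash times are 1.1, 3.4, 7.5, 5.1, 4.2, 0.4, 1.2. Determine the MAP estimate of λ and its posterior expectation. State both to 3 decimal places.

Σ times = 22.9. Posterior: Gamma(shape = 3.3+7 = 10.3, rate = 6.5+22.9 = 29.4).
Mode = (α−1)/β = 9.3/29.4 = 0.316.
Mean = α/β = 10.3/29.4 = 0.350.
Right-skewed posterior ⇒ mode < mean.

MAP = 0.316; posterior mean = 0.350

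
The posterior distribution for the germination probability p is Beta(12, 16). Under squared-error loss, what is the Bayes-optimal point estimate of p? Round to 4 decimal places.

Mode = (12−1)/(12+16−2) = 11/26 = 0.4231.
Mean = 12/(12+16) = 12/28 = 0.4286.
Squared-error loss ⇒ the optimal estimator is the posterior mean.

0.4286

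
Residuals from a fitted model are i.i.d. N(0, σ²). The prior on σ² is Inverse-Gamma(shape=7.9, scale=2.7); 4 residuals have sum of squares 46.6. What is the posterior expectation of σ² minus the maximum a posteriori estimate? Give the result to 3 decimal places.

0.536

Posterior: Inverse-Gamma(shape = 7.9+4/2 = 9.9, scale = 2.7+46.6/2 = 26.0).
Mode = β/(α+1) = 26.0/10.9 = 2.385.
Mean = β/(α−1) = 26.0/8.9 = 2.921.
Difference = 2.921 − 2.385 = 0.536.
Mean > mode: the posterior has a right tail.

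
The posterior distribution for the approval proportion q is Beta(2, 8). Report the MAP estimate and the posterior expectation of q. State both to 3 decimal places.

Mode = (2−1)/(2+8−2) = 1/8 = 0.125.
Mean = 2/(2+8) = 2/10 = 0.200.

MAP: 0.125. Posterior mean: 0.200.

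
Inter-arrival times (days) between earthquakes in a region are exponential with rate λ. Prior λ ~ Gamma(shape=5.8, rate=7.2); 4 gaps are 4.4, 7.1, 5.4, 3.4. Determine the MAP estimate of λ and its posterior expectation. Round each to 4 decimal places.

MAP: 0.3200. Posterior mean: 0.3564.

Σ times = 20.3. Posterior: Gamma(shape = 5.8+4 = 9.8, rate = 7.2+20.3 = 27.5).
Mode = (α−1)/β = 8.8/27.5 = 0.3200.
Mean = α/β = 9.8/27.5 = 0.3564.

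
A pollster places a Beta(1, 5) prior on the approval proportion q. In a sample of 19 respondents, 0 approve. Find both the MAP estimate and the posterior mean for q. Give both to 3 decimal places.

Posterior: Beta(1+0, 5+19) = Beta(1, 24).
Since α = 1 ≤ 1 and β > 1, the Beta density is monotone decreasing on [0,1]; the mode is at 0.
Mean = 1/(1+24) = 0.040.

MAP: 0.000. Posterior mean: 0.040.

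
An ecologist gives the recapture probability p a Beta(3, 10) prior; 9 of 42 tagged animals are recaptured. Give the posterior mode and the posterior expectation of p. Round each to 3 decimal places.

Posterior: Beta(3+9, 10+33) = Beta(12, 43).
Mode = (12−1)/(12+43−2) = 11/53 = 0.208.
Mean = 12/(12+43) = 12/55 = 0.218.

posterior mode = 0.208, posterior expectation = 0.218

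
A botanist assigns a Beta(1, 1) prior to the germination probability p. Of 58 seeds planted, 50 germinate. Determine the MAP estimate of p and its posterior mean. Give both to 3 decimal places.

Posterior: Beta(1+50, 1+8) = Beta(51, 9).
Mode = (51−1)/(51+9−2) = 50/58 = 0.862.
With a flat prior the MAP equals the MLE, 50/58.
Mean = 51/(51+9) = 51/60 = 0.850.
The mean is pulled below the mode by the posterior's left skew.

p_MAP = 0.862, E[p|data] = 0.850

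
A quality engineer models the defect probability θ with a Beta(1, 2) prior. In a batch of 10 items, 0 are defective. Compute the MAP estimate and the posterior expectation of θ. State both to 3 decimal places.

Posterior: Beta(1+0, 2+10) = Beta(1, 12).
Since α = 1 ≤ 1 and β > 1, the Beta density is monotone decreasing on [0,1]; the mode is at 0.
Mean = 1/(1+12) = 0.077.

MAP = 0.000, posterior mean = 0.077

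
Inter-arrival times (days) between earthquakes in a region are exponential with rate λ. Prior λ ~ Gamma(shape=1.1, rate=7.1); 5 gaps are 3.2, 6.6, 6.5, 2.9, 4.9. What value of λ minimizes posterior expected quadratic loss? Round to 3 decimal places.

Σ times = 24.1. Posterior: Gamma(shape = 1.1+5 = 6.1, rate = 7.1+24.1 = 31.2).
Mode = (α−1)/β = 5.1/31.2 = 0.163.
Mean = α/β = 6.1/31.2 = 0.196.
Quadratic loss ⇒ the optimal estimator is the posterior mean.

0.196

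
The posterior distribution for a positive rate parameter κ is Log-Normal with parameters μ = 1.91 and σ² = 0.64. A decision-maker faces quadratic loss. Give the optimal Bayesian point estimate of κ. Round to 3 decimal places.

Mode = exp(μ − σ²) = exp(1.27) = 3.561.
Mean = exp(μ + σ²/2) = exp(2.230) = 9.300.
Quadratic loss ⇒ the optimal estimator is the posterior mean.

9.300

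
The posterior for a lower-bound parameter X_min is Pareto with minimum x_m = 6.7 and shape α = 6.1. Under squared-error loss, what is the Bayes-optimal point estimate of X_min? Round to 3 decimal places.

The Pareto density is strictly decreasing on [x_m, ∞), so the mode is x_m = 6.700.
Mean = α·x_m/(α−1) = 6.1·6.7/5.1 = 8.014.
Squared-error loss ⇒ the optimal estimator is the posterior mean.

8.014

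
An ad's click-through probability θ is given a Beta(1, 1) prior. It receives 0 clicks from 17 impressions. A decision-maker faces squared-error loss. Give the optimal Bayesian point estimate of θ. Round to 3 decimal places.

0.053

Posterior: Beta(1+0, 1+17) = Beta(1, 18).
Since α = 1 ≤ 1 and β > 1, the Beta density is monotone decreasing on [0,1]; the mode is at 0.
Mean = 1/(1+18) = 0.053.
Squared-error loss ⇒ the optimal estimator is the posterior mean.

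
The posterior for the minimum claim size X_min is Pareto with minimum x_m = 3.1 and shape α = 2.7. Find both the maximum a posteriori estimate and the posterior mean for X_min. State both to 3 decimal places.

The Pareto density is strictly decreasing on [x_m, ∞), so the mode is x_m = 3.100.
Mean = α·x_m/(α−1) = 2.7·3.1/1.7 = 4.924.

X_min_MAP = 3.100, E[X_min|data] = 4.924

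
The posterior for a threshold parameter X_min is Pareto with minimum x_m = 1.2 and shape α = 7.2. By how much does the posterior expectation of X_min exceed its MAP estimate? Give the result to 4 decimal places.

0.1935

The Pareto density is strictly decreasing on [x_m, ∞), so the mode is x_m = 1.2000.
Mean = α·x_m/(α−1) = 7.2·1.2/6.2 = 1.3935.
Difference = 1.3935 − 1.2000 = 0.1935.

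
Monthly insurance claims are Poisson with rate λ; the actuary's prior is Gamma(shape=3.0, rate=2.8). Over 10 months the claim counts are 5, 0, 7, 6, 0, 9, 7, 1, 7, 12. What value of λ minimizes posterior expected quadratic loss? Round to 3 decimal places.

4.453

Σ counts = 54. Posterior: Gamma(shape = 3.0+54 = 57.0, rate = 2.8+10 = 12.8).
Mode = (α−1)/β = 56.0/12.8 = 4.375.
Mean = α/β = 57.0/12.8 = 4.453.
Quadratic loss ⇒ the optimal estimator is the posterior mean.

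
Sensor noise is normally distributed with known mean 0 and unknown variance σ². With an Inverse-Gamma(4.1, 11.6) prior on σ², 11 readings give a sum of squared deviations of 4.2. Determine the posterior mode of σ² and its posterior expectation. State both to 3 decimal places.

posterior mode = 1.292, posterior expectation = 1.593

Posterior: Inverse-Gamma(shape = 4.1+11/2 = 9.6, scale = 11.6+4.2/2 = 13.7).
Mode = β/(α+1) = 13.7/10.6 = 1.292.
Mean = β/(α−1) = 13.7/8.6 = 1.593.
Right-skewed posterior ⇒ mode < mean.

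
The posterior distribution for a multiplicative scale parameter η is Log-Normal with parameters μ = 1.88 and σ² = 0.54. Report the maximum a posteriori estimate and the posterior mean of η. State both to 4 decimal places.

Mode = exp(μ − σ²) = exp(1.34) = 3.8190.
Mean = exp(μ + σ²/2) = exp(2.150) = 8.5849.
The mean is pulled above the mode by the posterior's right skew.

η_MAP = 3.8190, E[η|data] = 8.5849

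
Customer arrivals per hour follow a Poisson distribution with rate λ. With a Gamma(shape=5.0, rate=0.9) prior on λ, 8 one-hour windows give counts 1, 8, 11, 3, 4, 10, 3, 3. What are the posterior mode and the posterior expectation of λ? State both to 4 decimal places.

MAP: 5.2809. Posterior mean: 5.3933.

Σ counts = 43. Posterior: Gamma(shape = 5.0+43 = 48.0, rate = 0.9+8 = 8.9).
Mode = (α−1)/β = 47.0/8.9 = 5.2809.
Mean = α/β = 48.0/8.9 = 5.3933.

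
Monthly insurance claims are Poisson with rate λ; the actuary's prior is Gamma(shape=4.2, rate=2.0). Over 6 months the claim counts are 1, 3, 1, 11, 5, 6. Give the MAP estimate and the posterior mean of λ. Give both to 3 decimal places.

Σ counts = 27. Posterior: Gamma(shape = 4.2+27 = 31.2, rate = 2.0+6 = 8.0).
Mode = (α−1)/β = 30.2/8.0 = 3.775.
Mean = α/β = 31.2/8.0 = 3.900.

MAP: 3.775. Posterior mean: 3.900.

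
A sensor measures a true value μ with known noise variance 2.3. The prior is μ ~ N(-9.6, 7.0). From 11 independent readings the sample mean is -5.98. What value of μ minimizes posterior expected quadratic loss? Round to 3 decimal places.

Posterior for μ is Normal. Precision-weighted mean: (1/7.0·-9.6 + 11/2.3·-5.98) / (1/7.0 + 11/2.3) = -6.085.
A Normal posterior is symmetric, so mode = mean.
Quadratic loss ⇒ the optimal estimator is the posterior mean.

-6.085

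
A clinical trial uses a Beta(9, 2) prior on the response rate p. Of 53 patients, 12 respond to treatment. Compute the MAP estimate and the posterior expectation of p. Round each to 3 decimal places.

MAP estimate = 0.323, posterior expectation = 0.328

Posterior: Beta(9+12, 2+41) = Beta(21, 43).
Mode = (21−1)/(21+43−2) = 20/62 = 0.323.
Mean = 21/(21+43) = 21/64 = 0.328.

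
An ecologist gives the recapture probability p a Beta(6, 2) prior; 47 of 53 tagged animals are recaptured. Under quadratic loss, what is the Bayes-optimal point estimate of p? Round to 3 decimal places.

Posterior: Beta(6+47, 2+6) = Beta(53, 8).
Mode = (53−1)/(53+8−2) = 52/59 = 0.881.
Mean = 53/(53+8) = 53/61 = 0.869.
Quadratic loss ⇒ the optimal estimator is the posterior mean.

0.869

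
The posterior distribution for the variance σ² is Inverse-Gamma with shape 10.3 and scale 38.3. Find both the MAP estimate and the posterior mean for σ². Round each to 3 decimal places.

σ²_MAP = 3.389, E[σ²|data] = 4.118

Mode = β/(α+1) = 38.3/11.3 = 3.389.
Mean = β/(α−1) = 38.3/9.3 = 4.118.
Mean > mode: the posterior has a right tail.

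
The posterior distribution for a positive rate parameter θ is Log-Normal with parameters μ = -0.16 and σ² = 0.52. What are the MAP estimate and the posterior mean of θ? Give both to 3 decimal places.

MAP estimate = 0.507, posterior mean = 1.105

Mode = exp(μ − σ²) = exp(-0.68) = 0.507.
Mean = exp(μ + σ²/2) = exp(0.100) = 1.105.
Mean > mode: the posterior has a right tail.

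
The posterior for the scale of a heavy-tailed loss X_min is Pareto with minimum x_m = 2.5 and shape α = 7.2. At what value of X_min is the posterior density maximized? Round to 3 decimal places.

2.500

The Pareto density is strictly decreasing on [x_m, ∞), so the mode is x_m = 2.500.
Mean = α·x_m/(α−1) = 7.2·2.5/6.2 = 2.903.
This is the posterior mode — the MAP estimate.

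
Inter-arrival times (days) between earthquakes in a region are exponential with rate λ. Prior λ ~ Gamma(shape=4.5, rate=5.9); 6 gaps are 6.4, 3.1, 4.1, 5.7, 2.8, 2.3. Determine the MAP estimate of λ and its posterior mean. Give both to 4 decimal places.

MAP = 0.3135, posterior mean = 0.3465

Σ times = 24.4. Posterior: Gamma(shape = 4.5+6 = 10.5, rate = 5.9+24.4 = 30.3).
Mode = (α−1)/β = 9.5/30.3 = 0.3135.
Mean = α/β = 10.5/30.3 = 0.3465.
Right-skewed posterior ⇒ mode < mean.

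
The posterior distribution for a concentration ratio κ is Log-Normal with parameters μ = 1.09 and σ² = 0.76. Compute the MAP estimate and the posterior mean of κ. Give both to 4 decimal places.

Mode = exp(μ − σ²) = exp(0.33) = 1.3910.
Mean = exp(μ + σ²/2) = exp(1.470) = 4.3492.

MAP = 1.3910, posterior mean = 4.3492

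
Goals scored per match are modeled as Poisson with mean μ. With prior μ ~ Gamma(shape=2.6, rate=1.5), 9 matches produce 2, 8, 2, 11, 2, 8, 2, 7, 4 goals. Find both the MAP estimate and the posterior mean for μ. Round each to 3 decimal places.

Σ counts = 46. Posterior: Gamma(shape = 2.6+46 = 48.6, rate = 1.5+9 = 10.5).
Mode = (α−1)/β = 47.6/10.5 = 4.533.
Mean = α/β = 48.6/10.5 = 4.629.

MAP: 4.533. Posterior mean: 4.629.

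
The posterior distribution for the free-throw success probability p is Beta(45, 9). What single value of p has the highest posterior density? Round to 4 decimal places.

0.8462

Mode = (45−1)/(45+9−2) = 44/52 = 0.8462.
Mean = 45/(45+9) = 45/54 = 0.8333.
This is the posterior mode — the MAP estimate.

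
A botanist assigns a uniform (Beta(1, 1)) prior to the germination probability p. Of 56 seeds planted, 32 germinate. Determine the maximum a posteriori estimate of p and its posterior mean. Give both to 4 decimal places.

p_MAP = 0.5714, E[p|data] = 0.5690

Posterior: Beta(1+32, 1+24) = Beta(33, 25).
Mode = (33−1)/(33+25−2) = 32/56 = 0.5714.
With a flat prior the MAP equals the MLE, 32/56.
Mean = 33/(33+25) = 33/58 = 0.5690.
Left-skewed posterior ⇒ mean < mode.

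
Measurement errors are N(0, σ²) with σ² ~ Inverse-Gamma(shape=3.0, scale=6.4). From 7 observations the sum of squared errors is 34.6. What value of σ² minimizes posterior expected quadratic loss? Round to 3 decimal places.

4.309

Posterior: Inverse-Gamma(shape = 3.0+7/2 = 6.5, scale = 6.4+34.6/2 = 23.7).
Mode = β/(α+1) = 23.7/7.5 = 3.160.
Mean = β/(α−1) = 23.7/5.5 = 4.309.
Quadratic loss ⇒ the optimal estimator is the posterior mean.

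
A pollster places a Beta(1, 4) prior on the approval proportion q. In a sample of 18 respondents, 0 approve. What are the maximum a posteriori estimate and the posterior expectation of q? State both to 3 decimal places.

maximum a posteriori estimate = 0.000, posterior expectation = 0.043

Posterior: Beta(1+0, 4+18) = Beta(1, 22).
Since α = 1 ≤ 1 and β > 1, the Beta density is monotone decreasing on [0,1]; the mode is at 0.
Mean = 1/(1+22) = 0.043.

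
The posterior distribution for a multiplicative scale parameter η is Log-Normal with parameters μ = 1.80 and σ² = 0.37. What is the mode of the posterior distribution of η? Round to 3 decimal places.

4.179

Mode = exp(μ − σ²) = exp(1.43) = 4.179.
Mean = exp(μ + σ²/2) = exp(1.985) = 7.279.
This is the posterior mode — the MAP estimate.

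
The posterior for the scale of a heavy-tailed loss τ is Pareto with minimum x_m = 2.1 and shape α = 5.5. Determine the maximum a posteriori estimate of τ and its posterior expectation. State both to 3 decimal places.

MAP = 2.100; posterior mean = 2.567

The Pareto density is strictly decreasing on [x_m, ∞), so the mode is x_m = 2.100.
Mean = α·x_m/(α−1) = 5.5·2.1/4.5 = 2.567.
Right-skewed posterior ⇒ mode < mean.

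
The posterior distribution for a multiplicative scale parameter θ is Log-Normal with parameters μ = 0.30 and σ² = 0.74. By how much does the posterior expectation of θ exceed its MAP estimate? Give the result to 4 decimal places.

Mode = exp(μ − σ²) = exp(-0.44) = 0.6440.
Mean = exp(μ + σ²/2) = exp(0.670) = 1.9542.
Difference = 1.9542 − 0.6440 = 1.3102.

1.3102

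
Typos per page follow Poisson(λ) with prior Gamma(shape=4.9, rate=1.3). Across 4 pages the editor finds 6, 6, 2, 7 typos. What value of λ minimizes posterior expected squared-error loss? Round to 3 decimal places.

Σ counts = 21. Posterior: Gamma(shape = 4.9+21 = 25.9, rate = 1.3+4 = 5.3).
Mode = (α−1)/β = 24.9/5.3 = 4.698.
Mean = α/β = 25.9/5.3 = 4.887.
Squared-error loss ⇒ the optimal estimator is the posterior mean.

4.887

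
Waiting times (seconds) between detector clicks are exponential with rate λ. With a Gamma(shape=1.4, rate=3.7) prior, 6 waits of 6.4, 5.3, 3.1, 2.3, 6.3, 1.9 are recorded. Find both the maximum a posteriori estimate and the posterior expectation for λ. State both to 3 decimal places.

MAP: 0.221. Posterior mean: 0.255.

Σ times = 25.3. Posterior: Gamma(shape = 1.4+6 = 7.4, rate = 3.7+25.3 = 29.0).
Mode = (α−1)/β = 6.4/29.0 = 0.221.
Mean = α/β = 7.4/29.0 = 0.255.
Right-skewed posterior ⇒ mode < mean.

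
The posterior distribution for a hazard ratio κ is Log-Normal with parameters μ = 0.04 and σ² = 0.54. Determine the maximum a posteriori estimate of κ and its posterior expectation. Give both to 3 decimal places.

Mode = exp(μ − σ²) = exp(-0.50) = 0.607.
Mean = exp(μ + σ²/2) = exp(0.310) = 1.363.

MAP = 0.607; posterior mean = 1.363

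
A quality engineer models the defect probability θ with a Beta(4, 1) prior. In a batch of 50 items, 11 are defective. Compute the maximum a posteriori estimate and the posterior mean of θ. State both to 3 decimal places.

MAP = 0.264; posterior mean = 0.273

Posterior: Beta(4+11, 1+39) = Beta(15, 40).
Mode = (15−1)/(15+40−2) = 14/53 = 0.264.
Mean = 15/(15+40) = 15/55 = 0.273.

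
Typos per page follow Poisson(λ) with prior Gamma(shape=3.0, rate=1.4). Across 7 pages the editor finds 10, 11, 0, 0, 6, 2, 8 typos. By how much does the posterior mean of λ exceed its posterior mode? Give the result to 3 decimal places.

0.119

Σ counts = 37. Posterior: Gamma(shape = 3.0+37 = 40.0, rate = 1.4+7 = 8.4).
Mode = (α−1)/β = 39.0/8.4 = 4.643.
Mean = α/β = 40.0/8.4 = 4.762.
Difference = 4.762 − 4.643 = 0.119.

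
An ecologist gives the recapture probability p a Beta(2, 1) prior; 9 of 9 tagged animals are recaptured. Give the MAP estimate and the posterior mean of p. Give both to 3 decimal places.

Posterior: Beta(2+9, 1+0) = Beta(11, 1).
Since β = 1 ≤ 1 and α > 1, the Beta density is monotone increasing on [0,1]; the mode is at 1.
Mean = 11/(11+1) = 0.917.

MAP = 1.000, posterior mean = 0.917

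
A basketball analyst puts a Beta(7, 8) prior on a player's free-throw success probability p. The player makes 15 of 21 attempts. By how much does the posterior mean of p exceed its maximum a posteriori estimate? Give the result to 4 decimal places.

Posterior: Beta(7+15, 8+6) = Beta(22, 14).
Mode = (22−1)/(22+14−2) = 21/34 = 0.6176.
Mean = 22/(22+14) = 22/36 = 0.6111.
Difference = 0.6111 − 0.6176 = -0.0065.

-0.0065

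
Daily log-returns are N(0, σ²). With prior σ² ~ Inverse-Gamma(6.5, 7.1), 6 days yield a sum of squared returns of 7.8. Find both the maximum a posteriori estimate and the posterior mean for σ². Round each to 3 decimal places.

MAP = 1.048, posterior mean = 1.294

Posterior: Inverse-Gamma(shape = 6.5+6/2 = 9.5, scale = 7.1+7.8/2 = 11.0).
Mode = β/(α+1) = 11.0/10.5 = 1.048.
Mean = β/(α−1) = 11.0/8.5 = 1.294.
The posterior is right-skewed, so the mean exceeds the mode.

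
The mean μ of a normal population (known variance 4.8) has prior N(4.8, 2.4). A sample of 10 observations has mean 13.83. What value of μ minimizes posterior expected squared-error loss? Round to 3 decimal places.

12.325

Posterior for μ is Normal. Precision-weighted mean: (1/2.4·4.8 + 10/4.8·13.83) / (1/2.4 + 10/4.8) = 12.325.
A Normal posterior is symmetric, so mode = mean.
Squared-error loss ⇒ the optimal estimator is the posterior mean.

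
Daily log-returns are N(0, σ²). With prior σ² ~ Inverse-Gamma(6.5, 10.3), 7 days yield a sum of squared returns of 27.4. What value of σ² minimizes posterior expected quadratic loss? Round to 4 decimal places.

Posterior: Inverse-Gamma(shape = 6.5+7/2 = 10.0, scale = 10.3+27.4/2 = 24.0).
Mode = β/(α+1) = 24.0/11.0 = 2.1818.
Mean = β/(α−1) = 24.0/9.0 = 2.6667.
Quadratic loss ⇒ the optimal estimator is the posterior mean.

2.6667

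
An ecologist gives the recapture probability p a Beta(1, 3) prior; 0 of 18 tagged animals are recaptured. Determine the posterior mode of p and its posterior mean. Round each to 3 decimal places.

posterior mode = 0.000, posterior mean = 0.045

Posterior: Beta(1+0, 3+18) = Beta(1, 21).
Since α = 1 ≤ 1 and β > 1, the Beta density is monotone decreasing on [0,1]; the mode is at 0.
Mean = 1/(1+21) = 0.045.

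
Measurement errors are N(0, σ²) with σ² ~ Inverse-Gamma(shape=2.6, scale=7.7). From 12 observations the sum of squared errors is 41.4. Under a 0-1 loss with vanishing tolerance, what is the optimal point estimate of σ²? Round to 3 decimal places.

Posterior: Inverse-Gamma(shape = 2.6+12/2 = 8.6, scale = 7.7+41.4/2 = 28.4).
Mode = β/(α+1) = 28.4/9.6 = 2.958.
Mean = β/(α−1) = 28.4/7.6 = 3.737.
This is the posterior mode — the MAP estimate.

2.958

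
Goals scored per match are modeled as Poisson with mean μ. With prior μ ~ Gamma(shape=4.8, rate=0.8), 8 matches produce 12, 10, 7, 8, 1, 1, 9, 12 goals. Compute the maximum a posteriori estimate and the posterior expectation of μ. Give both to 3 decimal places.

Σ counts = 60. Posterior: Gamma(shape = 4.8+60 = 64.8, rate = 0.8+8 = 8.8).
Mode = (α−1)/β = 63.8/8.8 = 7.250.
Mean = α/β = 64.8/8.8 = 7.364.

MAP: 7.250. Posterior mean: 7.364.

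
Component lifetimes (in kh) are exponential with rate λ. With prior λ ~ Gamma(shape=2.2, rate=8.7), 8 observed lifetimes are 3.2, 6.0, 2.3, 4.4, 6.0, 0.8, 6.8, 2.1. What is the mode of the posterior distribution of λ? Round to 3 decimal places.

Σ times = 31.6. Posterior: Gamma(shape = 2.2+8 = 10.2, rate = 8.7+31.6 = 40.3).
Mode = (α−1)/β = 9.2/40.3 = 0.228.
Mean = α/β = 10.2/40.3 = 0.253.
This is the posterior mode — the MAP estimate.

0.228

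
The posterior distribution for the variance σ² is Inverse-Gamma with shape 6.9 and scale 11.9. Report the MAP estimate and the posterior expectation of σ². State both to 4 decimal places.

MAP: 1.5063. Posterior mean: 2.0169.

Mode = β/(α+1) = 11.9/7.9 = 1.5063.
Mean = β/(α−1) = 11.9/5.9 = 2.0169.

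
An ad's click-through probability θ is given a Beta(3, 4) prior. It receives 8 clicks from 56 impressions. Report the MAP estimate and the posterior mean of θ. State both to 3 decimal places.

Posterior: Beta(3+8, 4+48) = Beta(11, 52).
Mode = (11−1)/(11+52−2) = 10/61 = 0.164.
Mean = 11/(11+52) = 11/63 = 0.175.

MAP = 0.164, posterior mean = 0.175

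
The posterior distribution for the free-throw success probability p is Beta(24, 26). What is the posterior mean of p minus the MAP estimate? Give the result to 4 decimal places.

0.0008

Mode = (24−1)/(24+26−2) = 23/48 = 0.4792.
Mean = 24/(24+26) = 24/50 = 0.4800.
Difference = 0.4800 − 0.4792 = 0.0008.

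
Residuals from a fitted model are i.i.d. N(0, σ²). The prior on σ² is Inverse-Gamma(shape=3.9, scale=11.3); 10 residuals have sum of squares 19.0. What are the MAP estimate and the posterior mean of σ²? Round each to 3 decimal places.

MAP: 2.101. Posterior mean: 2.633.

Posterior: Inverse-Gamma(shape = 3.9+10/2 = 8.9, scale = 11.3+19.0/2 = 20.8).
Mode = β/(α+1) = 20.8/9.9 = 2.101.
Mean = β/(α−1) = 20.8/7.9 = 2.633.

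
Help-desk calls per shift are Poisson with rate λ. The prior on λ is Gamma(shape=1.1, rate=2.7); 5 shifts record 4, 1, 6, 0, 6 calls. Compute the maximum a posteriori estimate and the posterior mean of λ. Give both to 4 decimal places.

MAP: 2.2208. Posterior mean: 2.3506.

Σ counts = 17. Posterior: Gamma(shape = 1.1+17 = 18.1, rate = 2.7+5 = 7.7).
Mode = (α−1)/β = 17.1/7.7 = 2.2208.
Mean = α/β = 18.1/7.7 = 2.3506.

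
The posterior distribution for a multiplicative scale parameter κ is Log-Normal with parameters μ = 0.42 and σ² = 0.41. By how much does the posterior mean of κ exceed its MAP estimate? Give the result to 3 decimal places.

Mode = exp(μ − σ²) = exp(0.01) = 1.010.
Mean = exp(μ + σ²/2) = exp(0.625) = 1.868.
Difference = 1.868 − 1.010 = 0.858.

0.858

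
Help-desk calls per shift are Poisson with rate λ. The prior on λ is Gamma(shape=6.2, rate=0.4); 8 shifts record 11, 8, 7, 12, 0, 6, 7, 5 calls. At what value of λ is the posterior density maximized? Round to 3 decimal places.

Σ counts = 56. Posterior: Gamma(shape = 6.2+56 = 62.2, rate = 0.4+8 = 8.4).
Mode = (α−1)/β = 61.2/8.4 = 7.286.
Mean = α/β = 62.2/8.4 = 7.405.
This is the posterior mode — the MAP estimate.

7.286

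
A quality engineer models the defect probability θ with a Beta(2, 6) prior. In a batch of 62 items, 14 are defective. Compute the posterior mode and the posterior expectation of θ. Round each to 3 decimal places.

MAP = 0.221, posterior mean = 0.229

Posterior: Beta(2+14, 6+48) = Beta(16, 54).
Mode = (16−1)/(16+54−2) = 15/68 = 0.221.
Mean = 16/(16+54) = 16/70 = 0.229.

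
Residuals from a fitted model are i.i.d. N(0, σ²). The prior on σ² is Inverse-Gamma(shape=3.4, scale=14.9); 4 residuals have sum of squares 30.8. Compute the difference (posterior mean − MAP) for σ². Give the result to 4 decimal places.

2.1520

Posterior: Inverse-Gamma(shape = 3.4+4/2 = 5.4, scale = 14.9+30.8/2 = 30.3).
Mode = β/(α+1) = 30.3/6.4 = 4.7344.
Mean = β/(α−1) = 30.3/4.4 = 6.8864.
Difference = 6.8864 − 4.7344 = 2.1520.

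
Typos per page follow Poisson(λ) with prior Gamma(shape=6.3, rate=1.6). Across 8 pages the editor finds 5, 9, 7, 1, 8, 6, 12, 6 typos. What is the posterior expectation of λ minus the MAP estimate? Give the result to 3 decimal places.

0.104

Σ counts = 54. Posterior: Gamma(shape = 6.3+54 = 60.3, rate = 1.6+8 = 9.6).
Mode = (α−1)/β = 59.3/9.6 = 6.177.
Mean = α/β = 60.3/9.6 = 6.281.
Difference = 6.281 − 6.177 = 0.104.
Right-skewed posterior ⇒ mode < mean.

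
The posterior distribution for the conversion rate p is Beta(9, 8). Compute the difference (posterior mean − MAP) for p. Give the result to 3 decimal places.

Mode = (9−1)/(9+8−2) = 8/15 = 0.533.
Mean = 9/(9+8) = 9/17 = 0.529.
Difference = 0.529 − 0.533 = -0.004.

-0.004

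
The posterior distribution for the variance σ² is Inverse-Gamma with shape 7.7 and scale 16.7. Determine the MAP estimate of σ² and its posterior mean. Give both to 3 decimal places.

Mode = β/(α+1) = 16.7/8.7 = 1.920.
Mean = β/(α−1) = 16.7/6.7 = 2.493.
Right-skewed posterior ⇒ mode < mean.

MAP = 1.920; posterior mean = 2.493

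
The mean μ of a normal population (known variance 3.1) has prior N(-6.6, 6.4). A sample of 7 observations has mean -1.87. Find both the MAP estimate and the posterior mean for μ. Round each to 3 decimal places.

Posterior for μ is Normal. Precision-weighted mean: (1/6.4·-6.6 + 7/3.1·-1.87) / (1/6.4 + 7/3.1) = -2.176.
A Normal posterior is symmetric, so mode = mean.

MAP estimate = -2.176, posterior mean = -2.176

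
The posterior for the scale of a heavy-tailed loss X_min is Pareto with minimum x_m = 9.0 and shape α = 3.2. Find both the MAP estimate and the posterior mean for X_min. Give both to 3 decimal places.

X_min_MAP = 9.000, E[X_min|data] = 13.091

The Pareto density is strictly decreasing on [x_m, ∞), so the mode is x_m = 9.000.
Mean = α·x_m/(α−1) = 3.2·9.0/2.2 = 13.091.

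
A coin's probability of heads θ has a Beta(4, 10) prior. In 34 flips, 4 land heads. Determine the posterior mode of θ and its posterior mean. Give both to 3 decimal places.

MAP = 0.152; posterior mean = 0.167

Posterior: Beta(4+4, 10+30) = Beta(8, 40).
Mode = (8−1)/(8+40−2) = 7/46 = 0.152.
Mean = 8/(8+40) = 8/48 = 0.167.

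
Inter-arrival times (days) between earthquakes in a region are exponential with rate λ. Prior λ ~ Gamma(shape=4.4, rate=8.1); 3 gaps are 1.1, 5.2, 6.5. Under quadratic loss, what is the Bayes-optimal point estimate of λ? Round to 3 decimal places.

0.354

Σ times = 12.8. Posterior: Gamma(shape = 4.4+3 = 7.4, rate = 8.1+12.8 = 20.9).
Mode = (α−1)/β = 6.4/20.9 = 0.306.
Mean = α/β = 7.4/20.9 = 0.354.
Quadratic loss ⇒ the optimal estimator is the posterior mean.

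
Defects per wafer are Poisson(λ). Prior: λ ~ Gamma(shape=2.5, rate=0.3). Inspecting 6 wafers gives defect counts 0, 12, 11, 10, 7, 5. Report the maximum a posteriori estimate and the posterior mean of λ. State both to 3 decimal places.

maximum a posteriori estimate = 7.381, posterior mean = 7.540

Σ counts = 45. Posterior: Gamma(shape = 2.5+45 = 47.5, rate = 0.3+6 = 6.3).
Mode = (α−1)/β = 46.5/6.3 = 7.381.
Mean = α/β = 47.5/6.3 = 7.540.
The mean is pulled above the mode by the posterior's right skew.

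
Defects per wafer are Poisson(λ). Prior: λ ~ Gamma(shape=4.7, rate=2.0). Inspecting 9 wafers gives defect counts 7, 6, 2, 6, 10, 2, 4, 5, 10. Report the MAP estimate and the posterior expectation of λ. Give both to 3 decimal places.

Σ counts = 52. Posterior: Gamma(shape = 4.7+52 = 56.7, rate = 2.0+9 = 11.0).
Mode = (α−1)/β = 55.7/11.0 = 5.064.
Mean = α/β = 56.7/11.0 = 5.155.
The posterior is right-skewed, so the mean exceeds the mode.

λ_MAP = 5.064, E[λ|data] = 5.155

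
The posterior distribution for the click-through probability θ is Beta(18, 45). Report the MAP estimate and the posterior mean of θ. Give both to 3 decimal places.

MAP = 0.279; posterior mean = 0.286

Mode = (18−1)/(18+45−2) = 17/61 = 0.279.
Mean = 18/(18+45) = 18/63 = 0.286.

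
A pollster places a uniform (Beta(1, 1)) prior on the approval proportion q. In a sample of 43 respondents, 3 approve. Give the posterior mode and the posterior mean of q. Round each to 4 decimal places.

Posterior: Beta(1+3, 1+40) = Beta(4, 41).
Mode = (4−1)/(4+41−2) = 3/43 = 0.0698.
With a flat prior the MAP equals the MLE, 3/43.
Mean = 4/(4+41) = 4/45 = 0.0889.
The mean is pulled above the mode by the posterior's right skew.

MAP: 0.0698. Posterior mean: 0.0889.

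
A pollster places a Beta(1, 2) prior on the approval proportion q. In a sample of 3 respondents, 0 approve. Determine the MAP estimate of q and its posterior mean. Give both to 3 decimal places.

MAP estimate = 0.000, posterior mean = 0.167

Posterior: Beta(1+0, 2+3) = Beta(1, 5).
Since α = 1 ≤ 1 and β > 1, the Beta density is monotone decreasing on [0,1]; the mode is at 0.
Mean = 1/(1+5) = 0.167.
The posterior is right-skewed, so the mean exceeds the mode.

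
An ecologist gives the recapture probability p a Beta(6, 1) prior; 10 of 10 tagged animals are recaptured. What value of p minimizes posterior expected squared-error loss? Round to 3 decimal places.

0.941

Posterior: Beta(6+10, 1+0) = Beta(16, 1).
Since β = 1 ≤ 1 and α > 1, the Beta density is monotone increasing on [0,1]; the mode is at 1.
Mean = 16/(16+1) = 0.941.
Squared-error loss ⇒ the optimal estimator is the posterior mean.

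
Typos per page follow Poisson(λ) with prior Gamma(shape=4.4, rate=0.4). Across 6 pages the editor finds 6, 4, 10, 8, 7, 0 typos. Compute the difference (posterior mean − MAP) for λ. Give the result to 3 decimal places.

Σ counts = 35. Posterior: Gamma(shape = 4.4+35 = 39.4, rate = 0.4+6 = 6.4).
Mode = (α−1)/β = 38.4/6.4 = 6.000.
Mean = α/β = 39.4/6.4 = 6.156.
Difference = 6.156 − 6.000 = 0.156.

0.156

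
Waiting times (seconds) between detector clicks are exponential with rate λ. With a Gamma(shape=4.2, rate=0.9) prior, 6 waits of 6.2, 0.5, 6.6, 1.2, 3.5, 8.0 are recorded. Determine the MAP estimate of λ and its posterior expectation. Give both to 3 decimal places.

Σ times = 26.0. Posterior: Gamma(shape = 4.2+6 = 10.2, rate = 0.9+26.0 = 26.9).
Mode = (α−1)/β = 9.2/26.9 = 0.342.
Mean = α/β = 10.2/26.9 = 0.379.

MAP = 0.342; posterior mean = 0.379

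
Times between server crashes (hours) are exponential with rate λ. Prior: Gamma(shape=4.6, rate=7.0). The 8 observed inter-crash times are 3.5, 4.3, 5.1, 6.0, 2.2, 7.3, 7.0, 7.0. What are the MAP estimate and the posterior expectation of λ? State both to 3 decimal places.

Σ times = 42.4. Posterior: Gamma(shape = 4.6+8 = 12.6, rate = 7.0+42.4 = 49.4).
Mode = (α−1)/β = 11.6/49.4 = 0.235.
Mean = α/β = 12.6/49.4 = 0.255.

MAP estimate = 0.235, posterior expectation = 0.255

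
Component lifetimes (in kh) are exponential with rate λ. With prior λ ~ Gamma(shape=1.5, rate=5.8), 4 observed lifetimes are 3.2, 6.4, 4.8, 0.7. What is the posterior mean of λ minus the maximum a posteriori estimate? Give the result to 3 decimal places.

Σ times = 15.1. Posterior: Gamma(shape = 1.5+4 = 5.5, rate = 5.8+15.1 = 20.9).
Mode = (α−1)/β = 4.5/20.9 = 0.215.
Mean = α/β = 5.5/20.9 = 0.263.
Difference = 0.263 − 0.215 = 0.048.

0.048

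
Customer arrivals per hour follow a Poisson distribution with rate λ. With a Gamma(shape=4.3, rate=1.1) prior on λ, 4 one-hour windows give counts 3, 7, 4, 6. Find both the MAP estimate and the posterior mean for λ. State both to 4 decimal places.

Σ counts = 20. Posterior: Gamma(shape = 4.3+20 = 24.3, rate = 1.1+4 = 5.1).
Mode = (α−1)/β = 23.3/5.1 = 4.5686.
Mean = α/β = 24.3/5.1 = 4.7647.

MAP = 4.5686; posterior mean = 4.7647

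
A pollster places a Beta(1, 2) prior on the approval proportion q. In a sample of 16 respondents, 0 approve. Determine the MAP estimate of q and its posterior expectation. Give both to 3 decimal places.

q_MAP = 0.000, E[q|data] = 0.053

Posterior: Beta(1+0, 2+16) = Beta(1, 18).
Since α = 1 ≤ 1 and β > 1, the Beta density is monotone decreasing on [0,1]; the mode is at 0.
Mean = 1/(1+18) = 0.053.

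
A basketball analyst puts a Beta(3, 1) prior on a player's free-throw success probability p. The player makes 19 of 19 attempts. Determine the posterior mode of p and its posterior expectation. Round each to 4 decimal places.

p_MAP = 1.0000, E[p|data] = 0.9565

Posterior: Beta(3+19, 1+0) = Beta(22, 1).
Since β = 1 ≤ 1 and α > 1, the Beta density is monotone increasing on [0,1]; the mode is at 1.
Mean = 22/(22+1) = 0.9565.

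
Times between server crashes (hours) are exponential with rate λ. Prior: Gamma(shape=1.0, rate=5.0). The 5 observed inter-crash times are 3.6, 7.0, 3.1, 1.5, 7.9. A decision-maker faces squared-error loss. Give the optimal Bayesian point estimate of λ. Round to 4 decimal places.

Σ times = 23.1. Posterior: Gamma(shape = 1.0+5 = 6.0, rate = 5.0+23.1 = 28.1).
Mode = (α−1)/β = 5.0/28.1 = 0.1779.
Mean = α/β = 6.0/28.1 = 0.2135.
Squared-error loss ⇒ the optimal estimator is the posterior mean.

0.2135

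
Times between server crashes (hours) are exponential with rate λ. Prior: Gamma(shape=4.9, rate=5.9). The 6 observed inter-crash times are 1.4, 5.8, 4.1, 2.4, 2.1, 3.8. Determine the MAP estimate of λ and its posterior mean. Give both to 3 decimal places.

Σ times = 19.6. Posterior: Gamma(shape = 4.9+6 = 10.9, rate = 5.9+19.6 = 25.5).
Mode = (α−1)/β = 9.9/25.5 = 0.388.
Mean = α/β = 10.9/25.5 = 0.427.

MAP = 0.388; posterior mean = 0.427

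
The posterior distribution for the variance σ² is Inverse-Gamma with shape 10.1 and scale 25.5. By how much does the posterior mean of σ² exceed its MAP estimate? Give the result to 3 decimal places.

Mode = β/(α+1) = 25.5/11.1 = 2.297.
Mean = β/(α−1) = 25.5/9.1 = 2.802.
Difference = 2.802 − 2.297 = 0.505.
Mean > mode: the posterior has a right tail.

0.505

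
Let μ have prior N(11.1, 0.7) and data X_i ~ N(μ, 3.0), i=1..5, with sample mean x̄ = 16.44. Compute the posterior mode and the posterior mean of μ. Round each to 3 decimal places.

μ_MAP = 13.975, E[μ|data] = 13.975

Posterior for μ is Normal. Precision-weighted mean: (1/0.7·11.1 + 5/3.0·16.44) / (1/0.7 + 5/3.0) = 13.975.
A Normal posterior is symmetric, so mode = mean.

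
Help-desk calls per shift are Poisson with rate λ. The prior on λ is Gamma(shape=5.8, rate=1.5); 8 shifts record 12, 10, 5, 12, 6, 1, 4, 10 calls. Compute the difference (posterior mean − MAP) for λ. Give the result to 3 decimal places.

0.105

Σ counts = 60. Posterior: Gamma(shape = 5.8+60 = 65.8, rate = 1.5+8 = 9.5).
Mode = (α−1)/β = 64.8/9.5 = 6.821.
Mean = α/β = 65.8/9.5 = 6.926.
Difference = 6.926 − 6.821 = 0.105.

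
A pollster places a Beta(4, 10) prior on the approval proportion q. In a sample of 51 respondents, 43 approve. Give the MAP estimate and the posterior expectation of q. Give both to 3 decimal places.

MAP estimate = 0.730, posterior expectation = 0.723

Posterior: Beta(4+43, 10+8) = Beta(47, 18).
Mode = (47−1)/(47+18−2) = 46/63 = 0.730.
Mean = 47/(47+18) = 47/65 = 0.723.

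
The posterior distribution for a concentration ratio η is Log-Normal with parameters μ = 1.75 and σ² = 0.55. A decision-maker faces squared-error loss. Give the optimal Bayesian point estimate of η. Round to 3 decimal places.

7.576

Mode = exp(μ − σ²) = exp(1.20) = 3.320.
Mean = exp(μ + σ²/2) = exp(2.025) = 7.576.
Squared-error loss ⇒ the optimal estimator is the posterior mean.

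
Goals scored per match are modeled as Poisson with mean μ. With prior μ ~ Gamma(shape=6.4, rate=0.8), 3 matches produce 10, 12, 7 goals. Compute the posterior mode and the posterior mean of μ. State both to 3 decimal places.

MAP = 9.053, posterior mean = 9.316

Σ counts = 29. Posterior: Gamma(shape = 6.4+29 = 35.4, rate = 0.8+3 = 3.8).
Mode = (α−1)/β = 34.4/3.8 = 9.053.
Mean = α/β = 35.4/3.8 = 9.316.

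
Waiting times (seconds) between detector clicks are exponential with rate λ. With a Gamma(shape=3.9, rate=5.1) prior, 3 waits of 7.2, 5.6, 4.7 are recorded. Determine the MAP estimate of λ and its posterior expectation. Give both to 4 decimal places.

Σ times = 17.5. Posterior: Gamma(shape = 3.9+3 = 6.9, rate = 5.1+17.5 = 22.6).
Mode = (α−1)/β = 5.9/22.6 = 0.2611.
Mean = α/β = 6.9/22.6 = 0.3053.

MAP = 0.2611, posterior mean = 0.3053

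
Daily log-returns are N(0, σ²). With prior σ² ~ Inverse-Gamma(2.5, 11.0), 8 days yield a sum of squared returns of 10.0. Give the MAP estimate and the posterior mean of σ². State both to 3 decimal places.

Posterior: Inverse-Gamma(shape = 2.5+8/2 = 6.5, scale = 11.0+10.0/2 = 16.0).
Mode = β/(α+1) = 16.0/7.5 = 2.133.
Mean = β/(α−1) = 16.0/5.5 = 2.909.

MAP: 2.133. Posterior mean: 2.909.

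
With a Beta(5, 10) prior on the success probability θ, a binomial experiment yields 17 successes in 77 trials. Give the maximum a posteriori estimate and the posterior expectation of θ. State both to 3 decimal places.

Posterior: Beta(5+17, 10+60) = Beta(22, 70).
Mode = (22−1)/(22+70−2) = 21/90 = 0.233.
Mean = 22/(22+70) = 22/92 = 0.239.
Mean > mode: the posterior has a right tail.

θ_MAP = 0.233, E[θ|data] = 0.239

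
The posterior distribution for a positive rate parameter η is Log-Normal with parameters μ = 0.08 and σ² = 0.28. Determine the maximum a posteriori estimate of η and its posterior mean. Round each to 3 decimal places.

MAP: 0.819. Posterior mean: 1.246.

Mode = exp(μ − σ²) = exp(-0.20) = 0.819.
Mean = exp(μ + σ²/2) = exp(0.220) = 1.246.
Mean > mode: the posterior has a right tail.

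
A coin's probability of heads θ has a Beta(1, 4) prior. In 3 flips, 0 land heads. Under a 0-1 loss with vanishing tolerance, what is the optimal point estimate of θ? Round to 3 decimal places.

0.000

Posterior: Beta(1+0, 4+3) = Beta(1, 7).
Since α = 1 ≤ 1 and β > 1, the Beta density is monotone decreasing on [0,1]; the mode is at 0.
Mean = 1/(1+7) = 0.125.
This is the posterior mode — the MAP estimate.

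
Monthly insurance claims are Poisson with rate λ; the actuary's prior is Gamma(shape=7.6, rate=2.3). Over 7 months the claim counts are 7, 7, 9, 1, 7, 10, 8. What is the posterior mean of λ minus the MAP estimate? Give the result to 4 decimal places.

Σ counts = 49. Posterior: Gamma(shape = 7.6+49 = 56.6, rate = 2.3+7 = 9.3).
Mode = (α−1)/β = 55.6/9.3 = 5.9785.
Mean = α/β = 56.6/9.3 = 6.0860.
Difference = 6.0860 − 5.9785 = 0.1075.

0.1075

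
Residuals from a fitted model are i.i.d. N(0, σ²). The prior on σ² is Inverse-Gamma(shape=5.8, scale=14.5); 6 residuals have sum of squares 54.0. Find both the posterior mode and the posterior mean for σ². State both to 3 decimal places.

Posterior: Inverse-Gamma(shape = 5.8+6/2 = 8.8, scale = 14.5+54.0/2 = 41.5).
Mode = β/(α+1) = 41.5/9.8 = 4.235.
Mean = β/(α−1) = 41.5/7.8 = 5.321.

posterior mode = 4.235, posterior mean = 5.321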